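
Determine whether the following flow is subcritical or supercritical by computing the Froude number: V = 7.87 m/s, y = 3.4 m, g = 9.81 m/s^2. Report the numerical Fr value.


The Froude number is defined as Fr = V / sqrt(g*y).
g*y = 9.81 * 3.4 = 33.354.
sqrt(g*y) = sqrt(33.354) = 5.7753.
Fr = 7.87 / 5.7753 = 1.3627.
Since Fr > 1, the flow is supercritical.

1.3627


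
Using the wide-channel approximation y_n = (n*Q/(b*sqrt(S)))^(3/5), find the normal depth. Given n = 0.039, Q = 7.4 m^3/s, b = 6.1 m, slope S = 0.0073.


We use the wide-channel approximation y_n = (n*Q/(b*sqrt(S)))^(3/5).
sqrt(S) = sqrt(0.0073) = 0.08544.
Numerator: n*Q = 0.039 * 7.4 = 0.2886.
Denominator: b*sqrt(S) = 6.1 * 0.08544 = 0.521184.
arg = 0.5537.
y_n = 0.5537^(3/5) = 0.7014 m.

0.7014


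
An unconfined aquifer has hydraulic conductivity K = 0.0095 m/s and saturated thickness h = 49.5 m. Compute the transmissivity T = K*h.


Transmissivity is defined as T = K * h.
T = 0.0095 * 49.5
  = 0.4703 m^2/s.

0.4703


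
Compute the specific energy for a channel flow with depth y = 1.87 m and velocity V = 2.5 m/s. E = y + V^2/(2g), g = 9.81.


Specific energy E = y + V^2/(2g).
Velocity head = V^2/(2g) = 2.5^2 / (2*9.81) = 6.25 / 19.62 = 0.3186 m.
E = 1.87 + 0.3186 = 2.1886 m.

2.1886


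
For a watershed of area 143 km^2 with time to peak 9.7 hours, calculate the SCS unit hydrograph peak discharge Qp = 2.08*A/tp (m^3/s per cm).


SCS formula: Qp = 2.08 * A / tp.
Qp = 2.08 * 143 / 9.7
   = 297.44 / 9.7
   = 30.66 m^3/s per cm.

30.66


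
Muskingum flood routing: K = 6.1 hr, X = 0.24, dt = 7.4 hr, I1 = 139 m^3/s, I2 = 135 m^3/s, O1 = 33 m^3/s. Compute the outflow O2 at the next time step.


Muskingum coefficients:
denom = 2*K*(1-X) + dt = 2*6.1*(1-0.24) + 7.4 = 16.672.
C0 = (dt - 2*K*X)/denom = (7.4 - 2*6.1*0.24)/16.672 = 0.2682.
C1 = (dt + 2*K*X)/denom = (7.4 + 2*6.1*0.24)/16.672 = 0.6195.
C2 = (2*K*(1-X) - dt)/denom = 0.1123.
O2 = C0*I2 + C1*I1 + C2*O1
   = 0.2682*135 + 0.6195*139 + 0.1123*33
   = 126.02 m^3/s.

126.02


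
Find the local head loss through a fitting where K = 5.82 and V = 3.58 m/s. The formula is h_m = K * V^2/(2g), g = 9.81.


Minor loss formula: h_m = K * V^2/(2g).
V^2 = 3.58^2 = 12.8164.
V^2/(2g) = 12.8164 / 19.62 = 0.6532 m.
h_m = 5.82 * 0.6532 = 3.8018 m.

3.8018


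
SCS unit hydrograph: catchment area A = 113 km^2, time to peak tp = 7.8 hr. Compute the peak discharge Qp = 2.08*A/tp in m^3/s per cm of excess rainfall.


SCS formula: Qp = 2.08 * A / tp.
Qp = 2.08 * 113 / 7.8
   = 235.04 / 7.8
   = 30.13 m^3/s per cm.

30.13


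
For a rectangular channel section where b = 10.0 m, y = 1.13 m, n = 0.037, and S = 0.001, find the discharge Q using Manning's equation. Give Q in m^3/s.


For a rectangular channel, the cross-sectional area A = b * y = 10.0 * 1.13 = 11.3 m^2.
The wetted perimeter P = b + 2y = 10.0 + 2*1.13 = 12.26 m.
Hydraulic radius R = A/P = 11.3/12.26 = 0.9217 m.
Velocity V = (1/n)*R^(2/3)*S^(1/2) = (1/0.037)*0.9217^(2/3)*0.001^(1/2) = 0.8095 m/s.
Discharge Q = A * V = 11.3 * 0.8095 = 9.147 m^3/s.

9.147


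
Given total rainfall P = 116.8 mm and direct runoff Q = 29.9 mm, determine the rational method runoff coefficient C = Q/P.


The runoff coefficient C = runoff depth / rainfall depth.
C = 29.9 / 116.8
  = 0.256.

0.256


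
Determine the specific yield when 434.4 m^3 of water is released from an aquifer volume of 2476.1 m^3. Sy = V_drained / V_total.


Specific yield Sy = Volume drained / Total volume.
Sy = 434.4 / 2476.1
   = 0.1754.

0.1754


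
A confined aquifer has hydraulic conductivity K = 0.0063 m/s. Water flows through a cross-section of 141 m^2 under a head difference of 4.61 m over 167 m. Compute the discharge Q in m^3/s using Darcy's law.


Darcy's law: Q = K * A * i, where i = dh/L.
Hydraulic gradient i = 4.61 / 167 = 0.027605.
Q = 0.0063 * 141 * 0.027605
  = 0.0245 m^3/s.

0.0245


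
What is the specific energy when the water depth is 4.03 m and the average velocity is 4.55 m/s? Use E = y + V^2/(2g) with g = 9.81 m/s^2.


Specific energy E = y + V^2/(2g).
Velocity head = V^2/(2g) = 4.55^2 / (2*9.81) = 20.7025 / 19.62 = 1.0552 m.
E = 4.03 + 1.0552 = 5.0852 m.

5.0852


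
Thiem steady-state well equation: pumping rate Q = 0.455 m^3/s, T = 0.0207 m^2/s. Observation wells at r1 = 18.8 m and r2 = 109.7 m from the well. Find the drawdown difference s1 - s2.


Thiem equation: s1 - s2 = Q/(2*pi*T) * ln(r2/r1).
ln(r2/r1) = ln(109.7/18.8) = 1.7639.
Q/(2*pi*T) = 0.455 / (2*pi*0.0207) = 0.455 / 0.1301 = 3.4983.
s1 - s2 = 3.4983 * 1.7639 = 6.1707 m.

6.1707


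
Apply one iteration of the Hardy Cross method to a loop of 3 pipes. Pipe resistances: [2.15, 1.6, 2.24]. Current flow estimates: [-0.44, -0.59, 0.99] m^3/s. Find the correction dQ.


Numerator terms (r*Q*|Q|): 2.15*-0.44*|-0.44| = -0.4162; 1.6*-0.59*|-0.59| = -0.557; 2.24*0.99*|0.99| = 2.1954.
Sum of numerator = 1.2222.
Denominator terms (r*|Q|): 2.15*|-0.44| = 0.946; 1.6*|-0.59| = 0.944; 2.24*|0.99| = 2.2176.
2 * sum of denominator = 2 * 4.1076 = 8.2152.
dQ = -1.2222 / 8.2152 = -0.1488 m^3/s.

-0.1488


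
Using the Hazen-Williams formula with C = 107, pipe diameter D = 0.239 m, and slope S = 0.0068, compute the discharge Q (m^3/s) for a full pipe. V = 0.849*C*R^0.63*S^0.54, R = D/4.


For a full circular pipe, R = D/4 = 0.239/4 = 0.0597 m.
V = 0.849 * 107 * 0.0597^0.63 * 0.0068^0.54
  = 0.849 * 107 * 0.16947 * 0.067539
  = 1.0398 m/s.
Pipe area A = pi*D^2/4 = pi*0.239^2/4 = 0.0449 m^2.
Q = A * V = 0.0449 * 1.0398 = 0.0466 m^3/s.

0.0466


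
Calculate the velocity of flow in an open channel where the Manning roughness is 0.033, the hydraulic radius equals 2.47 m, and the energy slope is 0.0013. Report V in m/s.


Manning's equation gives V = (1/n) * R^(2/3) * S^(1/2).
First, compute R^(2/3) = 2.47^(2/3) = 1.8272.
Next, S^(1/2) = 0.0013^(1/2) = 0.036056.
Then 1/n = 1/0.033 = 30.3.
V = 30.3 * 1.8272 * 0.036056 = 1.9964 m/s.

1.9964


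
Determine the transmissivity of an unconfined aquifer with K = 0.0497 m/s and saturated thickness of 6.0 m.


Transmissivity is defined as T = K * h.
T = 0.0497 * 6.0
  = 0.2982 m^2/s.

0.2982


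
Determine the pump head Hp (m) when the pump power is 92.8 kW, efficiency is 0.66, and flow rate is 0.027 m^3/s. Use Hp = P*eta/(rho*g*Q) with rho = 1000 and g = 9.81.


Pump head formula: Hp = P * eta / (rho * g * Q).
Numerator: P * eta = 92.8 * 1000 * 0.66 = 61248.0 W.
Denominator: rho * g * Q = 1000 * 9.81 * 0.027 = 264.87.
Hp = 61248.0 / 264.87 = 231.24 m.

231.24


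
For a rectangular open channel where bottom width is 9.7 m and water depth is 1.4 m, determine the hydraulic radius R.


For a rectangular section:
Flow area A = b * y = 9.7 * 1.4 = 13.58 m^2.
Wetted perimeter P = b + 2y = 9.7 + 2*1.4 = 12.5 m.
Hydraulic radius R = A/P = 13.58 / 12.5 = 1.0864 m.

1.0864


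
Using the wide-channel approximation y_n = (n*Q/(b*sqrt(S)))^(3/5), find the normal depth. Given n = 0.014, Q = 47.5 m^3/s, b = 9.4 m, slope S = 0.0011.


We use the wide-channel approximation y_n = (n*Q/(b*sqrt(S)))^(3/5).
sqrt(S) = sqrt(0.0011) = 0.033166.
Numerator: n*Q = 0.014 * 47.5 = 0.665.
Denominator: b*sqrt(S) = 9.4 * 0.033166 = 0.31176.
arg = 2.133.
y_n = 2.133^(3/5) = 1.5754 m.

1.5754


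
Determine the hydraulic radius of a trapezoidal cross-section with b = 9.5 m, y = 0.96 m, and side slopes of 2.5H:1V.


For a trapezoidal section with side slope z:
A = (b + z*y)*y = (9.5 + 2.5*0.96)*0.96 = 11.424 m^2.
P = b + 2*y*sqrt(1 + z^2) = 9.5 + 2*0.96*sqrt(1 + 2.5^2) = 14.67 m.
R = A/P = 11.424 / 14.67 = 0.7787 m.

0.7787


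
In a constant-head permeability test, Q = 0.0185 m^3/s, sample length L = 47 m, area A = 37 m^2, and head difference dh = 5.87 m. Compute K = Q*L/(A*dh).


From K = Q*L / (A*dh):
Numerator: Q*L = 0.0185 * 47 = 0.8695.
Denominator: A*dh = 37 * 5.87 = 217.19.
K = 0.8695 / 217.19 = 0.004003 m/s.

0.004003


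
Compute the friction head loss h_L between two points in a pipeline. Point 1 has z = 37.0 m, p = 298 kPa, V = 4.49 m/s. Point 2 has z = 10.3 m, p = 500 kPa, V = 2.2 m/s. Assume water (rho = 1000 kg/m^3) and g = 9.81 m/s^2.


Total head at each section: H = z + p/(rho*g) + V^2/(2g).
H1 = 37.0 + 298*1000/(1000*9.81) + 4.49^2/(2*9.81)
   = 37.0 + 30.377 + 1.0275
   = 68.405 m.
H2 = 10.3 + 500*1000/(1000*9.81) + 2.2^2/(2*9.81)
   = 10.3 + 50.968 + 0.2467
   = 61.515 m.
h_L = H1 - H2 = 68.405 - 61.515 = 6.89 m.

6.89


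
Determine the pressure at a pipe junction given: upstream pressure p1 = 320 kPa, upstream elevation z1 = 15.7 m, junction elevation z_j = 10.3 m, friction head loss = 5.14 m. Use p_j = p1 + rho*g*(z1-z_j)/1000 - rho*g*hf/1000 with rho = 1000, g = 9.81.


Junction pressure: p_j = p1 + rho*g*(z1 - z_j)/1000 - rho*g*hf/1000.
Elevation term = 1000*9.81*(15.7 - 10.3)/1000 = 52.974 kPa.
Friction term = 1000*9.81*5.14/1000 = 50.423 kPa.
p_j = 320 + 52.974 - 50.423 = 322.55 kPa.

322.55


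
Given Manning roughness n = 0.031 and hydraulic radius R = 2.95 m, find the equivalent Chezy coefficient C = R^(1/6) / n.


The Chezy coefficient relates to Manning's n through C = R^(1/6) / n.
R^(1/6) = 2.95^(1/6) = 1.197578.
C = 1.197578 / 0.031 = 38.63 m^(1/2)/s.

38.63


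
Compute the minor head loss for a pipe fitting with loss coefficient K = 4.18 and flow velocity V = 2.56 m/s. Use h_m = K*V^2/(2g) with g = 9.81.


Minor loss formula: h_m = K * V^2/(2g).
V^2 = 2.56^2 = 6.5536.
V^2/(2g) = 6.5536 / 19.62 = 0.334 m.
h_m = 4.18 * 0.334 = 1.3962 m.

1.3962


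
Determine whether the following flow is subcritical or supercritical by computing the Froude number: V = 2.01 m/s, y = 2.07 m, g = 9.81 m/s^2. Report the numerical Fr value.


The Froude number is defined as Fr = V / sqrt(g*y).
g*y = 9.81 * 2.07 = 20.3067.
sqrt(g*y) = sqrt(20.3067) = 4.5063.
Fr = 2.01 / 4.5063 = 0.446.
Since Fr < 1, the flow is subcritical.

0.446


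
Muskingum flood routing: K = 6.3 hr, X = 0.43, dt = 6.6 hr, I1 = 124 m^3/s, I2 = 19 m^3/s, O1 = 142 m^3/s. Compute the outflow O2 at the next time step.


Muskingum coefficients:
denom = 2*K*(1-X) + dt = 2*6.3*(1-0.43) + 6.6 = 13.782.
C0 = (dt - 2*K*X)/denom = (6.6 - 2*6.3*0.43)/13.782 = 0.0858.
C1 = (dt + 2*K*X)/denom = (6.6 + 2*6.3*0.43)/13.782 = 0.872.
C2 = (2*K*(1-X) - dt)/denom = 0.0422.
O2 = C0*I2 + C1*I1 + C2*O1
   = 0.0858*19 + 0.872*124 + 0.0422*142
   = 115.75 m^3/s.

115.75


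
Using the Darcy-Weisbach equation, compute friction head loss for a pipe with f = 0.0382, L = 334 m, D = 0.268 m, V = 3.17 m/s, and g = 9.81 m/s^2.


Darcy-Weisbach equation: h_f = f * (L/D) * V^2/(2g).
f * L/D = 0.0382 * 334/0.268 = 47.6075.
V^2/(2g) = 3.17^2 / (2*9.81) = 10.0489 / 19.62 = 0.5122 m.
h_f = 47.6075 * 0.5122 = 24.383 m.

24.383


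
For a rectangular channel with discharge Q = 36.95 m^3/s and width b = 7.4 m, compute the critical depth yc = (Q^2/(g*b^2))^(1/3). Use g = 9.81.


Using yc = (Q^2 / (g * b^2))^(1/3):
Q^2 = 36.95^2 = 1365.3.
g * b^2 = 9.81 * 7.4^2 = 9.81 * 54.76 = 537.2.
Q^2 / (g*b^2) = 1365.3 / 537.2 = 2.5415.
yc = 2.5415^(1/3) = 1.3647 m.

1.3647


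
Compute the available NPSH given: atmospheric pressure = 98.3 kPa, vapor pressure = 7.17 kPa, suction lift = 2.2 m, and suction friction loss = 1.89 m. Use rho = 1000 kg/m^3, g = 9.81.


NPSHa = p_atm/(rho*g) - z_s - hf_s - p_vap/(rho*g).
p_atm/(rho*g) = 98.3*1000 / (1000*9.81) = 10.02 m.
p_vap/(rho*g) = 7.17*1000 / (1000*9.81) = 0.731 m.
NPSHa = 10.02 - 2.2 - 1.89 - 0.731
      = 5.2 m.

5.2


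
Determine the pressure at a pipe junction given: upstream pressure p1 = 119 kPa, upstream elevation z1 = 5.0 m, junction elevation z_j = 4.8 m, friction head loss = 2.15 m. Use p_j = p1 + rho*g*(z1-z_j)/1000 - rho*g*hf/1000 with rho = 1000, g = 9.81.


Junction pressure: p_j = p1 + rho*g*(z1 - z_j)/1000 - rho*g*hf/1000.
Elevation term = 1000*9.81*(5.0 - 4.8)/1000 = 1.962 kPa.
Friction term = 1000*9.81*2.15/1000 = 21.091 kPa.
p_j = 119 + 1.962 - 21.091 = 99.87 kPa.

99.87


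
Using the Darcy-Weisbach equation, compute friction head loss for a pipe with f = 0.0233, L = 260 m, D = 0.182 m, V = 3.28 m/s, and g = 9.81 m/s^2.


Darcy-Weisbach equation: h_f = f * (L/D) * V^2/(2g).
f * L/D = 0.0233 * 260/0.182 = 33.2857.
V^2/(2g) = 3.28^2 / (2*9.81) = 10.7584 / 19.62 = 0.5483 m.
h_f = 33.2857 * 0.5483 = 18.252 m.

18.252


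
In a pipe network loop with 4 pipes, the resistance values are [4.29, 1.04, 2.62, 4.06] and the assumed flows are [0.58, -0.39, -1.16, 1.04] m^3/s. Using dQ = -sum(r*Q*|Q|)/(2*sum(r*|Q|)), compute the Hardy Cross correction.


Numerator terms (r*Q*|Q|): 4.29*0.58*|0.58| = 1.4432; 1.04*-0.39*|-0.39| = -0.1582; 2.62*-1.16*|-1.16| = -3.5255; 4.06*1.04*|1.04| = 4.3913.
Sum of numerator = 2.1508.
Denominator terms (r*|Q|): 4.29*|0.58| = 2.4882; 1.04*|-0.39| = 0.4056; 2.62*|-1.16| = 3.0392; 4.06*|1.04| = 4.2224.
2 * sum of denominator = 2 * 10.1554 = 20.3108.
dQ = -2.1508 / 20.3108 = -0.1059 m^3/s.

-0.1059


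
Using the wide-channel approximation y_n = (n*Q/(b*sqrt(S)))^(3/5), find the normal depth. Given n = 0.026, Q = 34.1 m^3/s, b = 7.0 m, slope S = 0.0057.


We use the wide-channel approximation y_n = (n*Q/(b*sqrt(S)))^(3/5).
sqrt(S) = sqrt(0.0057) = 0.075498.
Numerator: n*Q = 0.026 * 34.1 = 0.8866.
Denominator: b*sqrt(S) = 7.0 * 0.075498 = 0.528486.
arg = 1.6776.
y_n = 1.6776^(3/5) = 1.364 m.

1.364


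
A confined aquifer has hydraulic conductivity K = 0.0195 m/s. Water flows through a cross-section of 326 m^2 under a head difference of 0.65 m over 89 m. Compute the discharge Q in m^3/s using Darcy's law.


Darcy's law: Q = K * A * i, where i = dh/L.
Hydraulic gradient i = 0.65 / 89 = 0.007303.
Q = 0.0195 * 326 * 0.007303
  = 0.0464 m^3/s.

0.0464


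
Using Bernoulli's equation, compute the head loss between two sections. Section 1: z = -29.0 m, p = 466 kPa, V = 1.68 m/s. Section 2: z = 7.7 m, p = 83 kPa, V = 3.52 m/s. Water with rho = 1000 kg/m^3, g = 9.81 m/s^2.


Total head at each section: H = z + p/(rho*g) + V^2/(2g).
H1 = -29.0 + 466*1000/(1000*9.81) + 1.68^2/(2*9.81)
   = -29.0 + 47.503 + 0.1439
   = 18.646 m.
H2 = 7.7 + 83*1000/(1000*9.81) + 3.52^2/(2*9.81)
   = 7.7 + 8.461 + 0.6315
   = 16.792 m.
h_L = H1 - H2 = 18.646 - 16.792 = 1.854 m.

1.854


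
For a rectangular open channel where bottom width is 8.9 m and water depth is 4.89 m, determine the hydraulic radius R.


For a rectangular section:
Flow area A = b * y = 8.9 * 4.89 = 43.52 m^2.
Wetted perimeter P = b + 2y = 8.9 + 2*4.89 = 18.68 m.
Hydraulic radius R = A/P = 43.52 / 18.68 = 2.3298 m.

2.3298


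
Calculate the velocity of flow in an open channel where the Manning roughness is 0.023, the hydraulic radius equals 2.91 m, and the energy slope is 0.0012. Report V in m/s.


Manning's equation gives V = (1/n) * R^(2/3) * S^(1/2).
First, compute R^(2/3) = 2.91^(2/3) = 2.0383.
Next, S^(1/2) = 0.0012^(1/2) = 0.034641.
Then 1/n = 1/0.023 = 43.48.
V = 43.48 * 2.0383 * 0.034641 = 3.0699 m/s.

3.0699


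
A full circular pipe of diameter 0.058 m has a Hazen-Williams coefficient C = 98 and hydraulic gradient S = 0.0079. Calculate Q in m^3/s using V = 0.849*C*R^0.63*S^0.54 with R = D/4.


For a full circular pipe, R = D/4 = 0.058/4 = 0.0145 m.
V = 0.849 * 98 * 0.0145^0.63 * 0.0079^0.54
  = 0.849 * 98 * 0.069448 * 0.073235
  = 0.4232 m/s.
Pipe area A = pi*D^2/4 = pi*0.058^2/4 = 0.0026 m^2.
Q = A * V = 0.0026 * 0.4232 = 0.0011 m^3/s.

0.0011


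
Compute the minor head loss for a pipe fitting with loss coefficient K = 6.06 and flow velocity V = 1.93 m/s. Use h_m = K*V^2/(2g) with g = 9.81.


Minor loss formula: h_m = K * V^2/(2g).
V^2 = 1.93^2 = 3.7249.
V^2/(2g) = 3.7249 / 19.62 = 0.1899 m.
h_m = 6.06 * 0.1899 = 1.1505 m.

1.1505


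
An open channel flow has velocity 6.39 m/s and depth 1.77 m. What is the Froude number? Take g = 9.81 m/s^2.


The Froude number is defined as Fr = V / sqrt(g*y).
g*y = 9.81 * 1.77 = 17.3637.
sqrt(g*y) = sqrt(17.3637) = 4.167.
Fr = 6.39 / 4.167 = 1.5335.

1.5335


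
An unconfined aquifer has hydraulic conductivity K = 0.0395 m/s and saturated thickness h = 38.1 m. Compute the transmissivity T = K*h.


Transmissivity is defined as T = K * h.
T = 0.0395 * 38.1
  = 1.505 m^2/s.

1.505


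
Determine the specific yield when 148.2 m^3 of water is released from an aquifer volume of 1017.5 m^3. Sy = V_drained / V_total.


Specific yield Sy = Volume drained / Total volume.
Sy = 148.2 / 1017.5
   = 0.1457.

0.1457


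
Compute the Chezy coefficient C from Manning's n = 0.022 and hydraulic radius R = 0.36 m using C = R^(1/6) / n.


The Chezy coefficient relates to Manning's n through C = R^(1/6) / n.
R^(1/6) = 0.36^(1/6) = 0.843433.
C = 0.843433 / 0.022 = 38.34 m^(1/2)/s.

38.34


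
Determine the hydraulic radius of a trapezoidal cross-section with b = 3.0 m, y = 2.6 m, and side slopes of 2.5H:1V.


For a trapezoidal section with side slope z:
A = (b + z*y)*y = (3.0 + 2.5*2.6)*2.6 = 24.7 m^2.
P = b + 2*y*sqrt(1 + z^2) = 3.0 + 2*2.6*sqrt(1 + 2.5^2) = 17.001 m.
R = A/P = 24.7 / 17.001 = 1.4528 m.

1.4528


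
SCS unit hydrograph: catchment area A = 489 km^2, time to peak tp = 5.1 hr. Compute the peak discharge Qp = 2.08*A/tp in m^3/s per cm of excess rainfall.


SCS formula: Qp = 2.08 * A / tp.
Qp = 2.08 * 489 / 5.1
   = 1017.12 / 5.1
   = 199.44 m^3/s per cm.

199.44


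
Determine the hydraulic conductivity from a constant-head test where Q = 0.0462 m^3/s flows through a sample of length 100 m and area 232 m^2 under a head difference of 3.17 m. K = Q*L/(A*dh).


From K = Q*L / (A*dh):
Numerator: Q*L = 0.0462 * 100 = 4.62.
Denominator: A*dh = 232 * 3.17 = 735.44.
K = 4.62 / 735.44 = 0.006282 m/s.

0.006282


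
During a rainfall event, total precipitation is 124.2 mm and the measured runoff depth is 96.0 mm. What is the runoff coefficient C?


The runoff coefficient C = runoff depth / rainfall depth.
C = 96.0 / 124.2
  = 0.7729.

0.7729


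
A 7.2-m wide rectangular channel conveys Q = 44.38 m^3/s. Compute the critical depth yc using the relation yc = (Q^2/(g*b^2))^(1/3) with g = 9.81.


Using yc = (Q^2 / (g * b^2))^(1/3):
Q^2 = 44.38^2 = 1969.58.
g * b^2 = 9.81 * 7.2^2 = 9.81 * 51.84 = 508.55.
Q^2 / (g*b^2) = 1969.58 / 508.55 = 3.8729.
yc = 3.8729^(1/3) = 1.5704 m.

1.5704


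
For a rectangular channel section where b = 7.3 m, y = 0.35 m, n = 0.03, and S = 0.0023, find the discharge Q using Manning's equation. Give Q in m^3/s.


For a rectangular channel, the cross-sectional area A = b * y = 7.3 * 0.35 = 2.55 m^2.
The wetted perimeter P = b + 2y = 7.3 + 2*0.35 = 8.0 m.
Hydraulic radius R = A/P = 2.55/8.0 = 0.3194 m.
Velocity V = (1/n)*R^(2/3)*S^(1/2) = (1/0.03)*0.3194^(2/3)*0.0023^(1/2) = 0.7469 m/s.
Discharge Q = A * V = 2.55 * 0.7469 = 1.908 m^3/s.

1.908


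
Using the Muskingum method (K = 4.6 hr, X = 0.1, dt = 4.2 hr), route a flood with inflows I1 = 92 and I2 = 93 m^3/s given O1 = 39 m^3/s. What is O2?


Muskingum coefficients:
denom = 2*K*(1-X) + dt = 2*4.6*(1-0.1) + 4.2 = 12.48.
C0 = (dt - 2*K*X)/denom = (4.2 - 2*4.6*0.1)/12.48 = 0.2628.
C1 = (dt + 2*K*X)/denom = (4.2 + 2*4.6*0.1)/12.48 = 0.4103.
C2 = (2*K*(1-X) - dt)/denom = 0.3269.
O2 = C0*I2 + C1*I1 + C2*O1
   = 0.2628*93 + 0.4103*92 + 0.3269*39
   = 74.94 m^3/s.

74.94


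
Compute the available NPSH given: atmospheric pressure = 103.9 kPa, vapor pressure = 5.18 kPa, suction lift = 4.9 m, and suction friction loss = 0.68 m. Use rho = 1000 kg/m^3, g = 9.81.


NPSHa = p_atm/(rho*g) - z_s - hf_s - p_vap/(rho*g).
p_atm/(rho*g) = 103.9*1000 / (1000*9.81) = 10.591 m.
p_vap/(rho*g) = 5.18*1000 / (1000*9.81) = 0.528 m.
NPSHa = 10.591 - 4.9 - 0.68 - 0.528
      = 4.48 m.

4.48


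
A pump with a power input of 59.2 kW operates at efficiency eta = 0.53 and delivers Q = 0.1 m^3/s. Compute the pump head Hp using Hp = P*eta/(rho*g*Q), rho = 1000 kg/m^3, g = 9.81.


Pump head formula: Hp = P * eta / (rho * g * Q).
Numerator: P * eta = 59.2 * 1000 * 0.53 = 31376.0 W.
Denominator: rho * g * Q = 1000 * 9.81 * 0.1 = 981.0.
Hp = 31376.0 / 981.0 = 31.98 m.

31.98


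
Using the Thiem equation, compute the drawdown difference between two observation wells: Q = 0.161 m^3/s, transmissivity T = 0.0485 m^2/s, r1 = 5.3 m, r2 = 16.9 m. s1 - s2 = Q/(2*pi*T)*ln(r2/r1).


Thiem equation: s1 - s2 = Q/(2*pi*T) * ln(r2/r1).
ln(r2/r1) = ln(16.9/5.3) = 1.1596.
Q/(2*pi*T) = 0.161 / (2*pi*0.0485) = 0.161 / 0.3047 = 0.5283.
s1 - s2 = 0.5283 * 1.1596 = 0.6127 m.

0.6127


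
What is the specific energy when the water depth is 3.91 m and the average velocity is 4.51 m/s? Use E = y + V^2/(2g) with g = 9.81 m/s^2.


Specific energy E = y + V^2/(2g).
Velocity head = V^2/(2g) = 4.51^2 / (2*9.81) = 20.3401 / 19.62 = 1.0367 m.
E = 3.91 + 1.0367 = 4.9467 m.

4.9467


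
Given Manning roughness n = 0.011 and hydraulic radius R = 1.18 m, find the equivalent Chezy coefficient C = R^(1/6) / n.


The Chezy coefficient relates to Manning's n through C = R^(1/6) / n.
R^(1/6) = 1.18^(1/6) = 1.02797.
C = 1.02797 / 0.011 = 93.45 m^(1/2)/s.

93.45


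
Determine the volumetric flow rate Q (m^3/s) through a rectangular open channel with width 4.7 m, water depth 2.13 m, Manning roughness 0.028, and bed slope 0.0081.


For a rectangular channel, the cross-sectional area A = b * y = 4.7 * 2.13 = 10.01 m^2.
The wetted perimeter P = b + 2y = 4.7 + 2*2.13 = 8.96 m.
Hydraulic radius R = A/P = 10.01/8.96 = 1.1173 m.
Velocity V = (1/n)*R^(2/3)*S^(1/2) = (1/0.028)*1.1173^(2/3)*0.0081^(1/2) = 3.461 m/s.
Discharge Q = A * V = 10.01 * 3.461 = 34.648 m^3/s.

34.648


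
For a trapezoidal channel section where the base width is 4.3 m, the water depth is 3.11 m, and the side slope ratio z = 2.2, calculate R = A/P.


For a trapezoidal section with side slope z:
A = (b + z*y)*y = (4.3 + 2.2*3.11)*3.11 = 34.652 m^2.
P = b + 2*y*sqrt(1 + z^2) = 4.3 + 2*3.11*sqrt(1 + 2.2^2) = 19.331 m.
R = A/P = 34.652 / 19.331 = 1.7925 m.

1.7925


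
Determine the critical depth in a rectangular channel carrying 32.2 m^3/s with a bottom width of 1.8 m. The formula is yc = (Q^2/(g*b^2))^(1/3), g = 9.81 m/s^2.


Using yc = (Q^2 / (g * b^2))^(1/3):
Q^2 = 32.2^2 = 1036.84.
g * b^2 = 9.81 * 1.8^2 = 9.81 * 3.24 = 31.78.
Q^2 / (g*b^2) = 1036.84 / 31.78 = 32.6256.
yc = 32.6256^(1/3) = 3.1952 m.

3.1952


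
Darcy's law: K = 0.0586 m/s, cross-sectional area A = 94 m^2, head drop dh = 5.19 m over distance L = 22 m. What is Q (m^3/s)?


Darcy's law: Q = K * A * i, where i = dh/L.
Hydraulic gradient i = 5.19 / 22 = 0.235909.
Q = 0.0586 * 94 * 0.235909
  = 1.2995 m^3/s.

1.2995


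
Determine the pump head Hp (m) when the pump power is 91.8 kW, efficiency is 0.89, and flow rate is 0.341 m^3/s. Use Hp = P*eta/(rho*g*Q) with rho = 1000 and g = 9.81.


Pump head formula: Hp = P * eta / (rho * g * Q).
Numerator: P * eta = 91.8 * 1000 * 0.89 = 81702.0 W.
Denominator: rho * g * Q = 1000 * 9.81 * 0.341 = 3345.21.
Hp = 81702.0 / 3345.21 = 24.42 m.

24.42


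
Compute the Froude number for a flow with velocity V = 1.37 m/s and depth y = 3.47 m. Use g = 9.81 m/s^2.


The Froude number is defined as Fr = V / sqrt(g*y).
g*y = 9.81 * 3.47 = 34.0407.
sqrt(g*y) = sqrt(34.0407) = 5.8344.
Fr = 1.37 / 5.8344 = 0.2348.

0.2348


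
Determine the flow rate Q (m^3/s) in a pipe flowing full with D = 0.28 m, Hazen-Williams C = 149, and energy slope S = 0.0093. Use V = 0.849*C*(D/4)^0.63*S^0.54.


For a full circular pipe, R = D/4 = 0.28/4 = 0.07 m.
V = 0.849 * 149 * 0.07^0.63 * 0.0093^0.54
  = 0.849 * 149 * 0.187246 * 0.07998
  = 1.8945 m/s.
Pipe area A = pi*D^2/4 = pi*0.28^2/4 = 0.0616 m^2.
Q = A * V = 0.0616 * 1.8945 = 0.1167 m^3/s.

0.1167


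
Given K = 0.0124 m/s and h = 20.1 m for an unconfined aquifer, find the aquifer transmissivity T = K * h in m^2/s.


Transmissivity is defined as T = K * h.
T = 0.0124 * 20.1
  = 0.2492 m^2/s.

0.2492


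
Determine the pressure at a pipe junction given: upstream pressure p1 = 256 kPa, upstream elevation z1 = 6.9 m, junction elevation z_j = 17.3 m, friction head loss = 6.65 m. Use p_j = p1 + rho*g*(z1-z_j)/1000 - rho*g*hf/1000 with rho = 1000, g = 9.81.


Junction pressure: p_j = p1 + rho*g*(z1 - z_j)/1000 - rho*g*hf/1000.
Elevation term = 1000*9.81*(6.9 - 17.3)/1000 = -102.024 kPa.
Friction term = 1000*9.81*6.65/1000 = 65.237 kPa.
p_j = 256 + -102.024 - 65.237 = 88.74 kPa.

88.74


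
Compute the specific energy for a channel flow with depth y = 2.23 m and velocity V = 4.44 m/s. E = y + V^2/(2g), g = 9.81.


Specific energy E = y + V^2/(2g).
Velocity head = V^2/(2g) = 4.44^2 / (2*9.81) = 19.7136 / 19.62 = 1.0048 m.
E = 2.23 + 1.0048 = 3.2348 m.

3.2348


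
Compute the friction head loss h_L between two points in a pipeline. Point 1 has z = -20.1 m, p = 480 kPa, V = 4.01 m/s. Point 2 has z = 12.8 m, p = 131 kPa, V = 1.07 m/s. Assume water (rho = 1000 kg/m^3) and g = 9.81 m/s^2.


Total head at each section: H = z + p/(rho*g) + V^2/(2g).
H1 = -20.1 + 480*1000/(1000*9.81) + 4.01^2/(2*9.81)
   = -20.1 + 48.93 + 0.8196
   = 29.649 m.
H2 = 12.8 + 131*1000/(1000*9.81) + 1.07^2/(2*9.81)
   = 12.8 + 13.354 + 0.0584
   = 26.212 m.
h_L = H1 - H2 = 29.649 - 26.212 = 3.437 m.

3.437


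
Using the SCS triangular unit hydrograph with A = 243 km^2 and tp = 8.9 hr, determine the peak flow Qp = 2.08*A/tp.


SCS formula: Qp = 2.08 * A / tp.
Qp = 2.08 * 243 / 8.9
   = 505.44 / 8.9
   = 56.79 m^3/s per cm.

56.79


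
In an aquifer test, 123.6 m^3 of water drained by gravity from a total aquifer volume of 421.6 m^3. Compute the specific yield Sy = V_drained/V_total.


Specific yield Sy = Volume drained / Total volume.
Sy = 123.6 / 421.6
   = 0.2932.

0.2932


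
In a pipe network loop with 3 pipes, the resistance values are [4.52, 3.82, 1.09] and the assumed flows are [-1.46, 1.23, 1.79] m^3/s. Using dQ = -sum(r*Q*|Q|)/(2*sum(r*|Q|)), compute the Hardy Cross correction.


Numerator terms (r*Q*|Q|): 4.52*-1.46*|-1.46| = -9.6348; 3.82*1.23*|1.23| = 5.7793; 1.09*1.79*|1.79| = 3.4925.
Sum of numerator = -0.3631.
Denominator terms (r*|Q|): 4.52*|-1.46| = 6.5992; 3.82*|1.23| = 4.6986; 1.09*|1.79| = 1.9511.
2 * sum of denominator = 2 * 13.2489 = 26.4978.
dQ = --0.3631 / 26.4978 = 0.0137 m^3/s.

0.0137


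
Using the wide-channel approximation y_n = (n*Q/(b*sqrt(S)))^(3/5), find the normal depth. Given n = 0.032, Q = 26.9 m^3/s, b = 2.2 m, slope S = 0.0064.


We use the wide-channel approximation y_n = (n*Q/(b*sqrt(S)))^(3/5).
sqrt(S) = sqrt(0.0064) = 0.08.
Numerator: n*Q = 0.032 * 26.9 = 0.8608.
Denominator: b*sqrt(S) = 2.2 * 0.08 = 0.176.
arg = 4.8909.
y_n = 4.8909^(3/5) = 2.592 m.

2.592


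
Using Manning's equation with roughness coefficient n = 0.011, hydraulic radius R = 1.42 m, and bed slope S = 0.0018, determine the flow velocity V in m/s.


Manning's equation gives V = (1/n) * R^(2/3) * S^(1/2).
First, compute R^(2/3) = 1.42^(2/3) = 1.2634.
Next, S^(1/2) = 0.0018^(1/2) = 0.042426.
Then 1/n = 1/0.011 = 90.91.
V = 90.91 * 1.2634 * 0.042426 = 4.8727 m/s.

4.8727


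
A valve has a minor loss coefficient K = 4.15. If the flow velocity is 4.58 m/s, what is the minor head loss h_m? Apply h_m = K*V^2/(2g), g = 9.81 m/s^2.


Minor loss formula: h_m = K * V^2/(2g).
V^2 = 4.58^2 = 20.9764.
V^2/(2g) = 20.9764 / 19.62 = 1.0691 m.
h_m = 4.15 * 1.0691 = 4.4369 m.

4.4369


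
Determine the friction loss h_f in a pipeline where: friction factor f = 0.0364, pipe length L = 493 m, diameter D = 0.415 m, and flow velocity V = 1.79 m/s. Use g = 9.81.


Darcy-Weisbach equation: h_f = f * (L/D) * V^2/(2g).
f * L/D = 0.0364 * 493/0.415 = 43.2414.
V^2/(2g) = 1.79^2 / (2*9.81) = 3.2041 / 19.62 = 0.1633 m.
h_f = 43.2414 * 0.1633 = 7.062 m.

7.062


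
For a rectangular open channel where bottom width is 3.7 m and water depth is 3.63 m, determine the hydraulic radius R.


For a rectangular section:
Flow area A = b * y = 3.7 * 3.63 = 13.43 m^2.
Wetted perimeter P = b + 2y = 3.7 + 2*3.63 = 10.96 m.
Hydraulic radius R = A/P = 13.43 / 10.96 = 1.2255 m.

1.2255


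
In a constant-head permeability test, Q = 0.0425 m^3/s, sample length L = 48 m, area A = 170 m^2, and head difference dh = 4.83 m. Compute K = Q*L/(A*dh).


From K = Q*L / (A*dh):
Numerator: Q*L = 0.0425 * 48 = 2.04.
Denominator: A*dh = 170 * 4.83 = 821.1.
K = 2.04 / 821.1 = 0.002484 m/s.

0.002484


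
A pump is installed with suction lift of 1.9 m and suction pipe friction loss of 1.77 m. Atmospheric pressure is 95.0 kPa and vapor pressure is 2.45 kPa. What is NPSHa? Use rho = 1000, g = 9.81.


NPSHa = p_atm/(rho*g) - z_s - hf_s - p_vap/(rho*g).
p_atm/(rho*g) = 95.0*1000 / (1000*9.81) = 9.684 m.
p_vap/(rho*g) = 2.45*1000 / (1000*9.81) = 0.25 m.
NPSHa = 9.684 - 1.9 - 1.77 - 0.25
      = 5.76 m.

5.76


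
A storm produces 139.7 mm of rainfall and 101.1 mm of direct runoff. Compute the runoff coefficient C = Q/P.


The runoff coefficient C = runoff depth / rainfall depth.
C = 101.1 / 139.7
  = 0.7237.

0.7237


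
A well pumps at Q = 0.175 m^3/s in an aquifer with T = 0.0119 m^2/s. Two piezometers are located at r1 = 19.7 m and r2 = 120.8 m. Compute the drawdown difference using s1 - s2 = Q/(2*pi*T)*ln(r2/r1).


Thiem equation: s1 - s2 = Q/(2*pi*T) * ln(r2/r1).
ln(r2/r1) = ln(120.8/19.7) = 1.8135.
Q/(2*pi*T) = 0.175 / (2*pi*0.0119) = 0.175 / 0.0748 = 2.3405.
s1 - s2 = 2.3405 * 1.8135 = 4.2446 m.

4.2446


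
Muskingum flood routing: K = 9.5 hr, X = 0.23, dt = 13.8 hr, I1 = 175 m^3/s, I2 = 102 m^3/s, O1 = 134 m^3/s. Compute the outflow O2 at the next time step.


Muskingum coefficients:
denom = 2*K*(1-X) + dt = 2*9.5*(1-0.23) + 13.8 = 28.43.
C0 = (dt - 2*K*X)/denom = (13.8 - 2*9.5*0.23)/28.43 = 0.3317.
C1 = (dt + 2*K*X)/denom = (13.8 + 2*9.5*0.23)/28.43 = 0.6391.
C2 = (2*K*(1-X) - dt)/denom = 0.0292.
O2 = C0*I2 + C1*I1 + C2*O1
   = 0.3317*102 + 0.6391*175 + 0.0292*134
   = 149.59 m^3/s.

149.59


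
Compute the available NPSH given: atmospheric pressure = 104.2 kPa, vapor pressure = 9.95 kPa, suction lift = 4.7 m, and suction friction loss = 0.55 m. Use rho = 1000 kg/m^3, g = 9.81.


NPSHa = p_atm/(rho*g) - z_s - hf_s - p_vap/(rho*g).
p_atm/(rho*g) = 104.2*1000 / (1000*9.81) = 10.622 m.
p_vap/(rho*g) = 9.95*1000 / (1000*9.81) = 1.014 m.
NPSHa = 10.622 - 4.7 - 0.55 - 1.014
      = 4.36 m.

4.36


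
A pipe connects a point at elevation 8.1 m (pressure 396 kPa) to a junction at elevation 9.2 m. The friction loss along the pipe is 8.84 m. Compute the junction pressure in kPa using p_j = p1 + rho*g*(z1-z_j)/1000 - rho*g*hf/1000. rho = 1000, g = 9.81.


Junction pressure: p_j = p1 + rho*g*(z1 - z_j)/1000 - rho*g*hf/1000.
Elevation term = 1000*9.81*(8.1 - 9.2)/1000 = -10.791 kPa.
Friction term = 1000*9.81*8.84/1000 = 86.72 kPa.
p_j = 396 + -10.791 - 86.72 = 298.49 kPa.

298.49


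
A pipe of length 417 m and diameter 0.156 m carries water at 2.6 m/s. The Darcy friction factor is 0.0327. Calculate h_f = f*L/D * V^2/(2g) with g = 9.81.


Darcy-Weisbach equation: h_f = f * (L/D) * V^2/(2g).
f * L/D = 0.0327 * 417/0.156 = 87.4096.
V^2/(2g) = 2.6^2 / (2*9.81) = 6.76 / 19.62 = 0.3445 m.
h_f = 87.4096 * 0.3445 = 30.117 m.

30.117


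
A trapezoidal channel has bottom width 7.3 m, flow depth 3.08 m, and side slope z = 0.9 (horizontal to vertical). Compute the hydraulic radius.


For a trapezoidal section with side slope z:
A = (b + z*y)*y = (7.3 + 0.9*3.08)*3.08 = 31.022 m^2.
P = b + 2*y*sqrt(1 + z^2) = 7.3 + 2*3.08*sqrt(1 + 0.9^2) = 15.587 m.
R = A/P = 31.022 / 15.587 = 1.9902 m.

1.9902


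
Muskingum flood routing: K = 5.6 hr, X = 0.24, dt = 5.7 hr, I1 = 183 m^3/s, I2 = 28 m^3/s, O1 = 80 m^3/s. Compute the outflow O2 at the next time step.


Muskingum coefficients:
denom = 2*K*(1-X) + dt = 2*5.6*(1-0.24) + 5.7 = 14.212.
C0 = (dt - 2*K*X)/denom = (5.7 - 2*5.6*0.24)/14.212 = 0.2119.
C1 = (dt + 2*K*X)/denom = (5.7 + 2*5.6*0.24)/14.212 = 0.5902.
C2 = (2*K*(1-X) - dt)/denom = 0.1979.
O2 = C0*I2 + C1*I1 + C2*O1
   = 0.2119*28 + 0.5902*183 + 0.1979*80
   = 129.77 m^3/s.

129.77


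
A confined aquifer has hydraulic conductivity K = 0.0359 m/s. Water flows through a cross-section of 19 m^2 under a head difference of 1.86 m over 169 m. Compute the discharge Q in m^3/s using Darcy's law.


Darcy's law: Q = K * A * i, where i = dh/L.
Hydraulic gradient i = 1.86 / 169 = 0.011006.
Q = 0.0359 * 19 * 0.011006
  = 0.0075 m^3/s.

0.0075


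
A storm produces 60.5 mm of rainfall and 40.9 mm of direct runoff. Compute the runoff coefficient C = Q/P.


The runoff coefficient C = runoff depth / rainfall depth.
C = 40.9 / 60.5
  = 0.676.

0.676


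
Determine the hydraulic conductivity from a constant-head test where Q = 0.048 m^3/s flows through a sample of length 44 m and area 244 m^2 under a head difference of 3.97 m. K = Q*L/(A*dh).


From K = Q*L / (A*dh):
Numerator: Q*L = 0.048 * 44 = 2.112.
Denominator: A*dh = 244 * 3.97 = 968.68.
K = 2.112 / 968.68 = 0.00218 m/s.

0.00218


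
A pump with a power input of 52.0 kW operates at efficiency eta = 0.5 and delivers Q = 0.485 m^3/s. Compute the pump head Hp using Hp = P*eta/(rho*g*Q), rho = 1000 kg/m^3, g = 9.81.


Pump head formula: Hp = P * eta / (rho * g * Q).
Numerator: P * eta = 52.0 * 1000 * 0.5 = 26000.0 W.
Denominator: rho * g * Q = 1000 * 9.81 * 0.485 = 4757.85.
Hp = 26000.0 / 4757.85 = 5.46 m.

5.46


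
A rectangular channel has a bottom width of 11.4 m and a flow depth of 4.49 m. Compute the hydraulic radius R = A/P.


For a rectangular section:
Flow area A = b * y = 11.4 * 4.49 = 51.19 m^2.
Wetted perimeter P = b + 2y = 11.4 + 2*4.49 = 20.38 m.
Hydraulic radius R = A/P = 51.19 / 20.38 = 2.5116 m.

2.5116


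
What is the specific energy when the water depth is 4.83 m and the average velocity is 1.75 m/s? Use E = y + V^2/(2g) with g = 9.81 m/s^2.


Specific energy E = y + V^2/(2g).
Velocity head = V^2/(2g) = 1.75^2 / (2*9.81) = 3.0625 / 19.62 = 0.1561 m.
E = 4.83 + 0.1561 = 4.9861 m.

4.9861


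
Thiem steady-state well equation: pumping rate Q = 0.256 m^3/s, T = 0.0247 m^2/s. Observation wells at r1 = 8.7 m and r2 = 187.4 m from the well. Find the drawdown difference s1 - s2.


Thiem equation: s1 - s2 = Q/(2*pi*T) * ln(r2/r1).
ln(r2/r1) = ln(187.4/8.7) = 3.0699.
Q/(2*pi*T) = 0.256 / (2*pi*0.0247) = 0.256 / 0.1552 = 1.6495.
s1 - s2 = 1.6495 * 3.0699 = 5.064 m.

5.064


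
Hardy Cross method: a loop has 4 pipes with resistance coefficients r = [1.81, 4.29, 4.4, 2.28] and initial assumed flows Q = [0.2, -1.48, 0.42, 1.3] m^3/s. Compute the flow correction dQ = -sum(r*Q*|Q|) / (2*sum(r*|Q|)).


Numerator terms (r*Q*|Q|): 1.81*0.2*|0.2| = 0.0724; 4.29*-1.48*|-1.48| = -9.3968; 4.4*0.42*|0.42| = 0.7762; 2.28*1.3*|1.3| = 3.8532.
Sum of numerator = -4.6951.
Denominator terms (r*|Q|): 1.81*|0.2| = 0.362; 4.29*|-1.48| = 6.3492; 4.4*|0.42| = 1.848; 2.28*|1.3| = 2.964.
2 * sum of denominator = 2 * 11.5232 = 23.0464.
dQ = --4.6951 / 23.0464 = 0.2037 m^3/s.

0.2037


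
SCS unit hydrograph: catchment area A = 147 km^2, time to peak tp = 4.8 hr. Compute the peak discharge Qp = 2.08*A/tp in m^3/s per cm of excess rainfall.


SCS formula: Qp = 2.08 * A / tp.
Qp = 2.08 * 147 / 4.8
   = 305.76 / 4.8
   = 63.7 m^3/s per cm.

63.7


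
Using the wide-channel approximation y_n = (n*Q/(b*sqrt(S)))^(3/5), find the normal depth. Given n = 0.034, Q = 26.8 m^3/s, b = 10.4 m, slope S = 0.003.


We use the wide-channel approximation y_n = (n*Q/(b*sqrt(S)))^(3/5).
sqrt(S) = sqrt(0.003) = 0.054772.
Numerator: n*Q = 0.034 * 26.8 = 0.9112.
Denominator: b*sqrt(S) = 10.4 * 0.054772 = 0.569629.
arg = 1.5996.
y_n = 1.5996^(3/5) = 1.3256 m.

1.3256


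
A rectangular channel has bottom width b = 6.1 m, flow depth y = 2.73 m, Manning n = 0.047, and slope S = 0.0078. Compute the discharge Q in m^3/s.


For a rectangular channel, the cross-sectional area A = b * y = 6.1 * 2.73 = 16.65 m^2.
The wetted perimeter P = b + 2y = 6.1 + 2*2.73 = 11.56 m.
Hydraulic radius R = A/P = 16.65/11.56 = 1.4406 m.
Velocity V = (1/n)*R^(2/3)*S^(1/2) = (1/0.047)*1.4406^(2/3)*0.0078^(1/2) = 2.3968 m/s.
Discharge Q = A * V = 16.65 * 2.3968 = 39.915 m^3/s.

39.915


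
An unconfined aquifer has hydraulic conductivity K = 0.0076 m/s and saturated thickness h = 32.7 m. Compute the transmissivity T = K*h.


Transmissivity is defined as T = K * h.
T = 0.0076 * 32.7
  = 0.2485 m^2/s.

0.2485


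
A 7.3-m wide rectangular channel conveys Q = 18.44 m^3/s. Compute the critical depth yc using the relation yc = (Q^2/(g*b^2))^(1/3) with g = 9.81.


Using yc = (Q^2 / (g * b^2))^(1/3):
Q^2 = 18.44^2 = 340.03.
g * b^2 = 9.81 * 7.3^2 = 9.81 * 53.29 = 522.77.
Q^2 / (g*b^2) = 340.03 / 522.77 = 0.6504.
yc = 0.6504^(1/3) = 0.8664 m.

0.8664


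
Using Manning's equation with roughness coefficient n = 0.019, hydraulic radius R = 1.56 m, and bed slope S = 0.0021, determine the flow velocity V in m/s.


Manning's equation gives V = (1/n) * R^(2/3) * S^(1/2).
First, compute R^(2/3) = 1.56^(2/3) = 1.3451.
Next, S^(1/2) = 0.0021^(1/2) = 0.045826.
Then 1/n = 1/0.019 = 52.63.
V = 52.63 * 1.3451 * 0.045826 = 3.2442 m/s.

3.2442


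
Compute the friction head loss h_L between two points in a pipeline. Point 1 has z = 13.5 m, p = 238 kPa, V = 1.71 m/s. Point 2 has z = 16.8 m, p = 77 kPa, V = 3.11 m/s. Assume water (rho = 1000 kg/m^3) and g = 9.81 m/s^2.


Total head at each section: H = z + p/(rho*g) + V^2/(2g).
H1 = 13.5 + 238*1000/(1000*9.81) + 1.71^2/(2*9.81)
   = 13.5 + 24.261 + 0.149
   = 37.91 m.
H2 = 16.8 + 77*1000/(1000*9.81) + 3.11^2/(2*9.81)
   = 16.8 + 7.849 + 0.493
   = 25.142 m.
h_L = H1 - H2 = 37.91 - 25.142 = 12.768 m.

12.768


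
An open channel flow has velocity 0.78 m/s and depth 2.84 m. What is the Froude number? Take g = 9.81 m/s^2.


The Froude number is defined as Fr = V / sqrt(g*y).
g*y = 9.81 * 2.84 = 27.8604.
sqrt(g*y) = sqrt(27.8604) = 5.2783.
Fr = 0.78 / 5.2783 = 0.1478.

0.1478


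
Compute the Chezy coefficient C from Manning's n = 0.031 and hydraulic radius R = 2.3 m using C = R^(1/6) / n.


The Chezy coefficient relates to Manning's n through C = R^(1/6) / n.
R^(1/6) = 2.3^(1/6) = 1.148915.
C = 1.148915 / 0.031 = 37.06 m^(1/2)/s.

37.06


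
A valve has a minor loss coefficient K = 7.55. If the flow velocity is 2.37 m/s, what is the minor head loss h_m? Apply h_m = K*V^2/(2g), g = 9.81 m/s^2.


Minor loss formula: h_m = K * V^2/(2g).
V^2 = 2.37^2 = 5.6169.
V^2/(2g) = 5.6169 / 19.62 = 0.2863 m.
h_m = 7.55 * 0.2863 = 2.1614 m.

2.1614


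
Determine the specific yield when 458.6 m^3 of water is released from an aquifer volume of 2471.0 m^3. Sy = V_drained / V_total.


Specific yield Sy = Volume drained / Total volume.
Sy = 458.6 / 2471.0
   = 0.1856.

0.1856


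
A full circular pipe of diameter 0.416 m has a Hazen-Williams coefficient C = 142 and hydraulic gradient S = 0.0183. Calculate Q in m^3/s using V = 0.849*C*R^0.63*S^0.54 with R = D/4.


For a full circular pipe, R = D/4 = 0.416/4 = 0.104 m.
V = 0.849 * 142 * 0.104^0.63 * 0.0183^0.54
  = 0.849 * 142 * 0.240287 * 0.115272
  = 3.3393 m/s.
Pipe area A = pi*D^2/4 = pi*0.416^2/4 = 0.1359 m^2.
Q = A * V = 0.1359 * 3.3393 = 0.4539 m^3/s.

0.4539


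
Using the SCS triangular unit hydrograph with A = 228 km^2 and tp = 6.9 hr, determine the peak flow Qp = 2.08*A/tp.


SCS formula: Qp = 2.08 * A / tp.
Qp = 2.08 * 228 / 6.9
   = 474.24 / 6.9
   = 68.73 m^3/s per cm.

68.73


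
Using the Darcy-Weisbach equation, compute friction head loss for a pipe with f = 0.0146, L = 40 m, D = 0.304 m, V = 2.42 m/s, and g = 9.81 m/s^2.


Darcy-Weisbach equation: h_f = f * (L/D) * V^2/(2g).
f * L/D = 0.0146 * 40/0.304 = 1.9211.
V^2/(2g) = 2.42^2 / (2*9.81) = 5.8564 / 19.62 = 0.2985 m.
h_f = 1.9211 * 0.2985 = 0.573 m.

0.573


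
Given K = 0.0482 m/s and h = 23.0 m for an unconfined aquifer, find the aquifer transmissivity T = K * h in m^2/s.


Transmissivity is defined as T = K * h.
T = 0.0482 * 23.0
  = 1.1086 m^2/s.

1.1086


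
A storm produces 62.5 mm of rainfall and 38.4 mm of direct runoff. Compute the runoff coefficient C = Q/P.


The runoff coefficient C = runoff depth / rainfall depth.
C = 38.4 / 62.5
  = 0.6144.

0.6144
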